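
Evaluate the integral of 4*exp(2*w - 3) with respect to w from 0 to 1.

Let u = 2*w - 3, so du = 2 dw. When w = 0, u = -3; when w = 1, u = -1.
The integral becomes 2·∫ exp(u) du from -3 to -1, with antiderivative 2*exp(u).
Back in w: F(w) = 2*exp(2*w - 3).
Then F(1) - F(0) = (2*exp(-1)) - (2*exp(-3)) = -(2 - 2*exp(2))*exp(-3).

-(2 - 2*exp(2))*exp(-3)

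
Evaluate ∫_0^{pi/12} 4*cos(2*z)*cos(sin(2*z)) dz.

Let u = sin(2*z), so du = 2*cos(2*z) dz. When z = 0, u = 0; when z = pi/12, u = 1/2.
The integral becomes 2·∫ cos(u) du from 0 to 1/2, with antiderivative 2*sin(u).
Back in z: F(z) = 2*sin(sin(2*z)).
Then F(pi/12) - F(0) = (2*sin(1/2)) - (0) = 2*sin(1/2).

2*sin(1/2)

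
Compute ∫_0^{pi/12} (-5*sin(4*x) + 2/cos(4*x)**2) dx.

An antiderivative is F(x) = 5*cos(4*x)/4 + tan(4*x)/2.
Then F(pi/12) - F(0) = (5/8 + sqrt(3)/2) - (5/4) = -5/8 + sqrt(3)/2.

-5/8 + sqrt(3)/2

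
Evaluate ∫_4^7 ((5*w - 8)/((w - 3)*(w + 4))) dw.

Factor the denominator: w**2 + w - 12 = (w + 4)(w - 3).
Partial fractions: (5*w - 8)/((w - 3)*(w + 4)) = 4/(w + 4) + 1/(w - 3).
An antiderivative is F(w) = log(w - 3) + 4*log(w + 4).
Then F(7) - F(4) = (2*log(2) + 4*log(11)) - (12*log(2)) = -10*log(2) + 4*log(11).

-10*log(2) + 4*log(11)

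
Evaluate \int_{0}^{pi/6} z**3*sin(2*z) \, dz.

Integrate by parts 3 times (u = z^3, dv = sin(2*z) dz).
An antiderivative is F(z) = -z**3*cos(2*z)/2 + 3*z**2*sin(2*z)/4 + 3*z*cos(2*z)/4 - 3*sin(2*z)/8.
Then F(pi/6) - F(0) = (-3*sqrt(3)/16 - pi**3/864 + sqrt(3)*pi**2/96 + pi/16) - (0) = -3*sqrt(3)/16 - pi**3/864 + sqrt(3)*pi**2/96 + pi/16.

-3*sqrt(3)/16 - pi**3/864 + sqrt(3)*pi**2/96 + pi/16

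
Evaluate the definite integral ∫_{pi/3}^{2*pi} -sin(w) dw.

1/2

An antiderivative is F(w) = cos(w).
Then F(2*pi) - F(pi/3) = (1) - (1/2) = 1/2.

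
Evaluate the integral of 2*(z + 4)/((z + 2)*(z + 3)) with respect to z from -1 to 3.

-2*log(3) + 4*log(5)

Factor the denominator: z**2 + 5*z + 6 = (z + 3)(z + 2).
Partial fractions: 2*(z + 4)/((z + 2)*(z + 3)) = -2/(z + 3) + 4/(z + 2).
An antiderivative is F(z) = 4*log(z + 2) - 2*log(z + 3).
Then F(3) - F(-1) = (-2*log(3) - 2*log(2) + 4*log(5)) - (-log(4)) = -2*log(3) + 4*log(5).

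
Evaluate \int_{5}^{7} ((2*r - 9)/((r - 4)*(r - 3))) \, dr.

log(8/3)

Factor the denominator: r**2 - 7*r + 12 = (r - 3)(r - 4).
Partial fractions: (2*r - 9)/((r - 4)*(r - 3)) = 3/(r - 3) - 1/(r - 4).
An antiderivative is F(r) = -log(r - 4) + 3*log(r - 3).
Then F(7) - F(5) = (log(64/3)) - (log(8)) = log(8/3).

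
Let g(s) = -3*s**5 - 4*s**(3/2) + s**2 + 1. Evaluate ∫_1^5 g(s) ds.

By the power rule, an antiderivative is F(s) = -s**6/2 - 8*s**(5/2)/5 + s**3/3 + s.
Then F(5) - F(1) = (-46595/6 - 40*sqrt(5)) - (-23/30) = -116476/15 - 40*sqrt(5).

-116476/15 - 40*sqrt(5)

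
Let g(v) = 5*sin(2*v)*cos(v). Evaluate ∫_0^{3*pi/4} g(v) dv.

5*sqrt(2)/6 + 10/3

Use the identity sin(2*v)cos(v) = [sin(3*v) + sin(v)]/2.
An antiderivative is F(v) = -5*cos(v)/2 - 5*cos(3*v)/6.
Then F(3*pi/4) - F(0) = (5*sqrt(2)/6) - (-10/3) = 5*sqrt(2)/6 + 10/3.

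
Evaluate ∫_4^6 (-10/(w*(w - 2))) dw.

Factor the denominator: w**2 - 2*w = w(w - 2).
Partial fractions: -10/(w*(w - 2)) = 5/w - 5/(w - 2).
An antiderivative is F(w) = 5*log(w) - 5*log(w - 2).
Then F(6) - F(4) = (-5*log(2) + 5*log(3)) - (log(32)) = -10*log(2) + 5*log(3).

-10*log(2) + 5*log(3)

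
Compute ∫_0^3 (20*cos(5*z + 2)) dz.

4*sin(17) - 4*sin(2)

Let u = 5*z + 2, so du = 5 dz. When z = 0, u = 2; when z = 3, u = 17.
The integral becomes 4·∫ cos(u) du from 2 to 17, with antiderivative 4*sin(u).
Back in z: F(z) = 4*sin(5*z + 2).
Then F(3) - F(0) = (4*sin(17)) - (4*sin(2)) = 4*sin(17) - 4*sin(2).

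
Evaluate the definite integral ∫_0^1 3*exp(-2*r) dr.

An antiderivative is F(r) = -3*exp(-2*r)/2.
Then F(1) - F(0) = (-3*exp(-2)/2) - (-3/2) = 3/2 - 3*exp(-2)/2.

3/2 - 3*exp(-2)/2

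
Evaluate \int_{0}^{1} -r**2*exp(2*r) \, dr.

1/4 - exp(2)/4

Integrate by parts twice (u = r^2, dv = -exp(2*r) dr).
An antiderivative is F(r) = (-2*r**2 + 2*r - 1)*exp(2*r)/4.
Then F(1) - F(0) = (-exp(2)/4) - (-1/4) = 1/4 - exp(2)/4.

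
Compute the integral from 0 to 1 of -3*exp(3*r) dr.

An antiderivative is F(r) = -exp(3*r).
Then F(1) - F(0) = (-exp(3)) - (-1) = 1 - exp(3).

1 - exp(3)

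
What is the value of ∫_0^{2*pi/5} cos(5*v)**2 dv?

Use the identity cos^2(5*v) = (1 + cos(10*v))/2.
An antiderivative is F(v) = v/2 + sin(10*v)/20.
Then F(2*pi/5) - F(0) = (pi/5) - (0) = pi/5.

pi/5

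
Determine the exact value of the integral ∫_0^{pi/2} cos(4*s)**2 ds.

pi/4

Use the identity cos^2(4*s) = (1 + cos(8*s))/2.
An antiderivative is F(s) = s/2 + sin(8*s)/16.
Then F(pi/2) - F(0) = (pi/4) - (0) = pi/4.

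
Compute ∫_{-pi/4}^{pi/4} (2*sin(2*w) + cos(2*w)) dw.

An antiderivative is F(w) = sin(2*w)/2 - cos(2*w).
Then F(pi/4) - F(-pi/4) = (1/2) - (-1/2) = 1.

1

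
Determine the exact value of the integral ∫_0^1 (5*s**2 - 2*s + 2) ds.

8/3

By the power rule, an antiderivative is F(s) = 5*s**3/3 - s**2 + 2*s.
Then F(1) - F(0) = (8/3) - (0) = 8/3.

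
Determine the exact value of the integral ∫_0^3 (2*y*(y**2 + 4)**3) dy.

Let u = y**2 + 4, so du = 2*y dy. When y = 0, u = 4; when y = 3, u = 13.
The integral becomes ∫ u**3 du from 4 to 13, with antiderivative u**4/4.
Back in y: F(y) = (y**2 + 4)**4/4.
Then F(3) - F(0) = (28561/4) - (64) = 28305/4.

28305/4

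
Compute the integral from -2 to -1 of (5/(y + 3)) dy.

An antiderivative is F(y) = 5*log(y + 3).
Then F(-1) - F(-2) = (log(32)) - (0) = log(32).

log(32)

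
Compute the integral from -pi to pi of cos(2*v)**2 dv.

pi

Use the identity cos^2(2*v) = (1 + cos(4*v))/2.
An antiderivative is F(v) = v/2 + sin(4*v)/8.
Then F(pi) - F(-pi) = (pi/2) - (-pi/2) = pi.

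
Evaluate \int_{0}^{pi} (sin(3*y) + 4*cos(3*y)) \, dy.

An antiderivative is F(y) = 4*sin(3*y)/3 - cos(3*y)/3.
Then F(pi) - F(0) = (1/3) - (-1/3) = 2/3.

2/3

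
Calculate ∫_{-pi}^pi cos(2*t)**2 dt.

pi

Use the identity cos^2(2*t) = (1 + cos(4*t))/2.
An antiderivative is F(t) = t/2 + sin(4*t)/8.
Then F(pi) - F(-pi) = (pi/2) - (-pi/2) = pi.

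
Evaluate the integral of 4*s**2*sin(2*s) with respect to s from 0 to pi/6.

-1/2 - pi**2/36 + sqrt(3)*pi/6

Integrate by parts twice (u = s^2, dv = 4*sin(2*s) ds).
An antiderivative is F(s) = -2*s**2*cos(2*s) + 2*s*sin(2*s) + cos(2*s).
Then F(pi/6) - F(0) = (-pi**2/36 + 1/2 + sqrt(3)*pi/6) - (1) = -1/2 - pi**2/36 + sqrt(3)*pi/6.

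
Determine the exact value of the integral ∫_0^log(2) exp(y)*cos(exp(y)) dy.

-sin(1) + sin(2)

Let u = exp(y), so du = exp(y) dy. When y = 0, u = 1; when y = log(2), u = 2.
The integral becomes ∫ cos(u) du from 1 to 2, with antiderivative sin(u).
Back in y: F(y) = sin(exp(y)).
Then F(log(2)) - F(0) = (sin(2)) - (sin(1)) = -sin(1) + sin(2).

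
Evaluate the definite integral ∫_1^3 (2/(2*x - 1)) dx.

log(5)

An antiderivative is F(x) = log(2*x - 1).
Then F(3) - F(1) = (log(5)) - (0) = log(5).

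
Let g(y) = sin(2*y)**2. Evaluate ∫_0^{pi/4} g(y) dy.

Use the identity sin^2(2*y) = (1 - cos(4*y))/2.
An antiderivative is F(y) = y/2 - sin(4*y)/8.
Then F(pi/4) - F(0) = (pi/8) - (0) = pi/8.

pi/8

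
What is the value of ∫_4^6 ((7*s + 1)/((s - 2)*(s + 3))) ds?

-4*log(7) + 3*log(2) + 8*log(3)

Factor the denominator: s**2 + s - 6 = (s + 3)(s - 2).
Partial fractions: (7*s + 1)/((s - 2)*(s + 3)) = 4/(s + 3) + 3/(s - 2).
An antiderivative is F(s) = 3*log(s - 2) + 4*log(s + 3).
Then F(6) - F(4) = (6*log(2) + 8*log(3)) - (3*log(2) + 4*log(7)) = -4*log(7) + 3*log(2) + 8*log(3).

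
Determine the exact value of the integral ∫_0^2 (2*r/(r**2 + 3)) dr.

Let u = r**2 + 3, so du = 2*r dr. When r = 0, u = 3; when r = 2, u = 7.
The integral becomes ∫ 1/u du from 3 to 7, with antiderivative log(u).
Back in r: F(r) = log(r**2 + 3).
Then F(2) - F(0) = (log(7)) - (log(3)) = log(7/3).

log(7/3)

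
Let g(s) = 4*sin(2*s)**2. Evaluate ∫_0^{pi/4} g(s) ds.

Use the identity sin^2(2*s) = (1 - cos(4*s))/2.
An antiderivative is F(s) = 2*s - sin(4*s)/2.
Then F(pi/4) - F(0) = (pi/2) - (0) = pi/2.

pi/2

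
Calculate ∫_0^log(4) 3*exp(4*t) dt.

Let u = exp(t), so du = exp(t) dt. When t = 0, u = 1; when t = log(4), u = 4.
The integral becomes 3·∫ u**3 du from 1 to 4, with antiderivative 3*u**4/4.
Back in t: F(t) = 3*exp(4*t)/4.
Then F(log(4)) - F(0) = (192) - (3/4) = 765/4.

765/4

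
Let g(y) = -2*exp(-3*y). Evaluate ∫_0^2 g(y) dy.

-2/3 + 2*exp(-6)/3

An antiderivative is F(y) = 2*exp(-3*y)/3.
Then F(2) - F(0) = (2*exp(-6)/3) - (2/3) = -2/3 + 2*exp(-6)/3.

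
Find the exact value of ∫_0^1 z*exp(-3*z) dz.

Integrate by parts once (u = z, dv = exp(-3*z) dz).
An antiderivative is F(z) = (-3*z - 1)*exp(-3*z)/9.
Then F(1) - F(0) = (-4*exp(-3)/9) - (-1/9) = (-4 + exp(3))*exp(-3)/9.

(-4 + exp(3))*exp(-3)/9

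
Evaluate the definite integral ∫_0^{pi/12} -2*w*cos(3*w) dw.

-sqrt(2)/9 - sqrt(2)*pi/36 + 2/9

Integrate by parts once (u = w, dv = -2*cos(3*w) dw).
An antiderivative is F(w) = -2*w*sin(3*w)/3 - 2*cos(3*w)/9.
Then F(pi/12) - F(0) = (sqrt(2)*(-4 - pi)/36) - (-2/9) = -sqrt(2)/9 - sqrt(2)*pi/36 + 2/9.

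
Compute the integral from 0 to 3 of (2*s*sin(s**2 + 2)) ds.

cos(2) - cos(11)

Let u = s**2 + 2, so du = 2*s ds. When s = 0, u = 2; when s = 3, u = 11.
The integral becomes ∫ sin(u) du from 2 to 11, with antiderivative -cos(u).
Back in s: F(s) = -cos(s**2 + 2).
Then F(3) - F(0) = (-cos(11)) - (-cos(2)) = cos(2) - cos(11).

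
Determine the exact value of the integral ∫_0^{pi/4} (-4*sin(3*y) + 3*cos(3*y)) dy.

-4/3 - sqrt(2)/6

An antiderivative is F(y) = sin(3*y) + 4*cos(3*y)/3.
Then F(pi/4) - F(0) = (-sqrt(2)/6) - (4/3) = -4/3 - sqrt(2)/6.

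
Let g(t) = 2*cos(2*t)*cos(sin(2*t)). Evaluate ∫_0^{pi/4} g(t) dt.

sin(1)

Let u = sin(2*t), so du = 2*cos(2*t) dt. When t = 0, u = 0; when t = pi/4, u = 1.
The integral becomes ∫ cos(u) du from 0 to 1, with antiderivative sin(u).
Back in t: F(t) = sin(sin(2*t)).
Then F(pi/4) - F(0) = (sin(1)) - (0) = sin(1).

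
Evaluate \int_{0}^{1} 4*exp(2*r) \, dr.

An antiderivative is F(r) = 2*exp(2*r).
Then F(1) - F(0) = (2*exp(2)) - (2) = -2 + 2*exp(2).

-2 + 2*exp(2)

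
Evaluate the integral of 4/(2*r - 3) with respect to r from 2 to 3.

log(9)

An antiderivative is F(r) = 2*log(2*r - 3).
Then F(3) - F(2) = (log(9)) - (0) = log(9).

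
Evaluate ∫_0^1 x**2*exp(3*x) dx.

-2/27 + 5*exp(3)/27

Integrate by parts twice (u = x^2, dv = exp(3*x) dx).
An antiderivative is F(x) = (9*x**2 - 6*x + 2)*exp(3*x)/27.
Then F(1) - F(0) = (5*exp(3)/27) - (2/27) = -2/27 + 5*exp(3)/27.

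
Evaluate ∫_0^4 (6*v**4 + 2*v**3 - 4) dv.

By the power rule, an antiderivative is F(v) = 6*v**5/5 + v**4/2 - 4*v.
Then F(4) - F(0) = (6704/5) - (0) = 6704/5.

6704/5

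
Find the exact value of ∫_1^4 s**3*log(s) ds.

Integrate by parts once (u = ln s, dv = s**3 ds).
An antiderivative is F(s) = s**4*(4*log(s) - 1)/16.
Then F(4) - F(1) = (-16 + 128*log(2)) - (-1/16) = -255/16 + 128*log(2).

-255/16 + 128*log(2)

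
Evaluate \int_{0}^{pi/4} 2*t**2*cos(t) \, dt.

sqrt(2)*(-32 + pi**2 + 8*pi)/16

Integrate by parts twice (u = t^2, dv = 2*cos(t) dt).
An antiderivative is F(t) = 2*t**2*sin(t) + 4*t*cos(t) - 4*sin(t).
Then F(pi/4) - F(0) = (sqrt(2)*(-32 + pi**2 + 8*pi)/16) - (0) = sqrt(2)*(-32 + pi**2 + 8*pi)/16.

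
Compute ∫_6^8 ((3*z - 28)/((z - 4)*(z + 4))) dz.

-5*log(5) + 3*log(2) + 5*log(3)

Factor the denominator: z**2 - 16 = (z + 4)(z - 4).
Partial fractions: (3*z - 28)/((z - 4)*(z + 4)) = 5/(z + 4) - 2/(z - 4).
An antiderivative is F(z) = -2*log(z - 4) + 5*log(z + 4).
Then F(8) - F(6) = (6*log(2) + 5*log(3)) - (3*log(2) + 5*log(5)) = -5*log(5) + 3*log(2) + 5*log(3).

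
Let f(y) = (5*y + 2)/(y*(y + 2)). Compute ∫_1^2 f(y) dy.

-4*log(3) + 9*log(2)

Factor the denominator: y**2 + 2*y = (y + 2)y.
Partial fractions: (5*y + 2)/(y*(y + 2)) = 4/(y + 2) + 1/y.
An antiderivative is F(y) = log(y) + 4*log(y + 2).
Then F(2) - F(1) = (9*log(2)) - (log(81)) = -4*log(3) + 9*log(2).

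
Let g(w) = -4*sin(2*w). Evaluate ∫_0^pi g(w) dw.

0

An antiderivative is F(w) = 2*cos(2*w).
Then F(pi) - F(0) = (2) - (2) = 0.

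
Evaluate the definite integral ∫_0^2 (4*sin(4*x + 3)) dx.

cos(3) - cos(11)

Let u = 4*x + 3, so du = 4 dx. When x = 0, u = 3; when x = 2, u = 11.
The integral becomes ∫ sin(u) du from 3 to 11, with antiderivative -cos(u).
Back in x: F(x) = -cos(4*x + 3).
Then F(2) - F(0) = (-cos(11)) - (-cos(3)) = cos(3) - cos(11).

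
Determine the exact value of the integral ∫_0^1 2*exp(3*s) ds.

-2/3 + 2*exp(3)/3

An antiderivative is F(s) = 2*exp(3*s)/3.
Then F(1) - F(0) = (2*exp(3)/3) - (2/3) = -2/3 + 2*exp(3)/3.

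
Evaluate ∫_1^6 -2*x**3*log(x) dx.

Integrate by parts once (u = ln x, dv = -2*x**3 dx).
An antiderivative is F(x) = -x**4*(4*log(x) - 1)/8.
Then F(6) - F(1) = (-648*log(3) - 648*log(2) + 162) - (1/8) = -648*log(3) - 648*log(2) + 1295/8.

-648*log(3) - 648*log(2) + 1295/8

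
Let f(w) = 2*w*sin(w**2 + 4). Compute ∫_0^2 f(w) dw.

Let u = w**2 + 4, so du = 2*w dw. When w = 0, u = 4; when w = 2, u = 8.
The integral becomes ∫ sin(u) du from 4 to 8, with antiderivative -cos(u).
Back in w: F(w) = -cos(w**2 + 4).
Then F(2) - F(0) = (-cos(8)) - (-cos(4)) = cos(4) - cos(8).

cos(4) - cos(8)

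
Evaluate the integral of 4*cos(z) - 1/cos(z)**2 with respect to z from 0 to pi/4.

-1 + 2*sqrt(2)

An antiderivative is F(z) = 4*sin(z) - tan(z).
Then F(pi/4) - F(0) = (-1 + 2*sqrt(2)) - (0) = -1 + 2*sqrt(2).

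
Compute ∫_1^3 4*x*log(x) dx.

Integrate by parts once (u = ln x, dv = 4*x dx).
An antiderivative is F(x) = x**2*(2*log(x) - 1).
Then F(3) - F(1) = (-9 + 18*log(3)) - (-1) = -8 + 18*log(3).

-8 + 18*log(3)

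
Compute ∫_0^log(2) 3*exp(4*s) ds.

45/4

Let u = exp(s), so du = exp(s) ds. When s = 0, u = 1; when s = log(2), u = 2.
The integral becomes 3·∫ u**3 du from 1 to 2, with antiderivative 3*u**4/4.
Back in s: F(s) = 3*exp(4*s)/4.
Then F(log(2)) - F(0) = (12) - (3/4) = 45/4.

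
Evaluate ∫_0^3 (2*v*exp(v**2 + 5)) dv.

-exp(5) + exp(14)

Let u = v**2 + 5, so du = 2*v dv. When v = 0, u = 5; when v = 3, u = 14.
The integral becomes ∫ exp(u) du from 5 to 14, with antiderivative exp(u).
Back in v: F(v) = exp(v**2 + 5).
Then F(3) - F(0) = (exp(14)) - (exp(5)) = -exp(5) + exp(14).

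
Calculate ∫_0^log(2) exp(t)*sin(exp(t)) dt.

Let u = exp(t), so du = exp(t) dt. When t = 0, u = 1; when t = log(2), u = 2.
The integral becomes ∫ sin(u) du from 1 to 2, with antiderivative -cos(u).
Back in t: F(t) = -cos(exp(t)).
Then F(log(2)) - F(0) = (-cos(2)) - (-cos(1)) = -cos(2) + cos(1).

-cos(2) + cos(1)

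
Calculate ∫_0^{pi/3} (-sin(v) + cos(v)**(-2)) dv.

-1/2 + sqrt(3)

An antiderivative is F(v) = cos(v) + tan(v).
Then F(pi/3) - F(0) = (1/2 + sqrt(3)) - (1) = -1/2 + sqrt(3).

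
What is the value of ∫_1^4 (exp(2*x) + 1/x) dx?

-exp(2)/2 + log(4) + exp(8)/2

An antiderivative is F(x) = exp(2*x)/2 + log(x).
Then F(4) - F(1) = (log(4) + exp(8)/2) - (exp(2)/2) = -exp(2)/2 + log(4) + exp(8)/2.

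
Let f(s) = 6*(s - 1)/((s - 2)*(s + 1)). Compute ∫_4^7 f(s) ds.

Factor the denominator: s**2 - s - 2 = (s + 1)(s - 2).
Partial fractions: 6*(s - 1)/((s - 2)*(s + 1)) = 4/(s + 1) + 2/(s - 2).
An antiderivative is F(s) = 2*log(s - 2) + 4*log(s + 1).
Then F(7) - F(4) = (2*log(5) + 12*log(2)) - (2*log(2) + 4*log(5)) = -2*log(5) + 10*log(2).

-2*log(5) + 10*log(2)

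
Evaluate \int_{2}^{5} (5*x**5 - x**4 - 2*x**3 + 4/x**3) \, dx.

By the power rule, an antiderivative is F(x) = 5*x**6/6 - x**5/5 - x**4/2 - 2/x**2.
Then F(5) - F(2) = (906244/75) - (1153/30) = 602241/50.

602241/50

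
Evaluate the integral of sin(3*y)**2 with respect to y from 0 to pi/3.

Use the identity sin^2(3*y) = (1 - cos(6*y))/2.
An antiderivative is F(y) = y/2 - sin(6*y)/12.
Then F(pi/3) - F(0) = (pi/6) - (0) = pi/6.

pi/6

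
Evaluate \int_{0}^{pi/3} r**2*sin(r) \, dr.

Integrate by parts twice (u = r^2, dv = sin(r) dr).
An antiderivative is F(r) = -r**2*cos(r) + 2*r*sin(r) + 2*cos(r).
Then F(pi/3) - F(0) = (-pi**2/18 + 1 + sqrt(3)*pi/3) - (2) = -1 - pi**2/18 + sqrt(3)*pi/3.

-1 - pi**2/18 + sqrt(3)*pi/3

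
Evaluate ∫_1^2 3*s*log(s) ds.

-9/4 + log(64)

Integrate by parts once (u = ln s, dv = 3*s ds).
An antiderivative is F(s) = 3*s**2*(2*log(s) - 1)/4.
Then F(2) - F(1) = (-3 + log(64)) - (-3/4) = -9/4 + log(64).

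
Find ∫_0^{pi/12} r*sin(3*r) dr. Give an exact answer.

sqrt(2)*(4 - pi)/72

Integrate by parts once (u = r, dv = sin(3*r) dr).
An antiderivative is F(r) = -r*cos(3*r)/3 + sin(3*r)/9.
Then F(pi/12) - F(0) = (sqrt(2)*(4 - pi)/72) - (0) = sqrt(2)*(4 - pi)/72.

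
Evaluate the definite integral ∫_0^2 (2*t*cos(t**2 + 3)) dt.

-sin(3) + sin(7)

Let u = t**2 + 3, so du = 2*t dt. When t = 0, u = 3; when t = 2, u = 7.
The integral becomes ∫ cos(u) du from 3 to 7, with antiderivative sin(u).
Back in t: F(t) = sin(t**2 + 3).
Then F(2) - F(0) = (sin(7)) - (sin(3)) = -sin(3) + sin(7).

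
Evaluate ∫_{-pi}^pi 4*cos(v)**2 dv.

Use the identity cos^2(v) = (1 + cos(2*v))/2.
An antiderivative is F(v) = 2*v + sin(2*v).
Then F(pi) - F(-pi) = (2*pi) - (-2*pi) = 4*pi.

4*pi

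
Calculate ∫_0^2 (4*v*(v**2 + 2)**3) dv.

640

Let u = v**2 + 2, so du = 2*v dv. When v = 0, u = 2; when v = 2, u = 6.
The integral becomes 2·∫ u**3 du from 2 to 6, with antiderivative u**4/2.
Back in v: F(v) = (v**2 + 2)**4/2.
Then F(2) - F(0) = (648) - (8) = 640.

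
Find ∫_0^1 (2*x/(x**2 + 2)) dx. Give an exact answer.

log(3/2)

Let u = x**2 + 2, so du = 2*x dx. When x = 0, u = 2; when x = 1, u = 3.
The integral becomes ∫ 1/u du from 2 to 3, with antiderivative log(u).
Back in x: F(x) = log(x**2 + 2).
Then F(1) - F(0) = (log(3)) - (log(2)) = log(3/2).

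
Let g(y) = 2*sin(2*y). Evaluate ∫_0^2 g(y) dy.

Let u = 2*y, so du = 2 dy. When y = 0, u = 0; when y = 2, u = 4.
The integral becomes ∫ sin(u) du from 0 to 4, with antiderivative -cos(u).
Back in y: F(y) = -cos(2*y).
Then F(2) - F(0) = (-cos(4)) - (-1) = 1 - cos(4).

1 - cos(4)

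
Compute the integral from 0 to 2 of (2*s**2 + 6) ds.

By the power rule, an antiderivative is F(s) = 2*s**3/3 + 6*s.
Then F(2) - F(0) = (52/3) - (0) = 52/3.

52/3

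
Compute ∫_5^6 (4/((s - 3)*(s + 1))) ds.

Factor the denominator: s**2 - 2*s - 3 = (s + 1)(s - 3).
Partial fractions: 4/((s - 3)*(s + 1)) = -1/(s + 1) + 1/(s - 3).
An antiderivative is F(s) = log(s - 3) - log(s + 1).
Then F(6) - F(5) = (log(3/7)) - (-log(3)) = log(9/7).

log(9/7)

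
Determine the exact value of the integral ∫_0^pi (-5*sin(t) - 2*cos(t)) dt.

-10

An antiderivative is F(t) = -2*sin(t) + 5*cos(t).
Then F(pi) - F(0) = (-5) - (5) = -10.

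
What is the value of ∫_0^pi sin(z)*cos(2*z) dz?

-2/3

Use the identity sin(z)cos(2*z) = [sin(3*z) + sin(-z)]/2.
An antiderivative is F(z) = cos(z)/2 - cos(3*z)/6.
Then F(pi) - F(0) = (-1/3) - (1/3) = -2/3.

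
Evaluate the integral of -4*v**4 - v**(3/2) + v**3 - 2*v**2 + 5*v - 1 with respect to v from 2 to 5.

By the power rule, an antiderivative is F(v) = -2*v**(5/2)/5 - 4*v**5/5 + v**4/4 - 2*v**3/3 + 5*v**2/2 - v.
Then F(5) - F(2) = (-28435/12 - 10*sqrt(5)) - (-284/15 - 8*sqrt(2)/5) = -47013/20 - 10*sqrt(5) + 8*sqrt(2)/5.

-47013/20 - 10*sqrt(5) + 8*sqrt(2)/5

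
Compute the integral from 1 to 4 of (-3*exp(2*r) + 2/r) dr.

An antiderivative is F(r) = -3*exp(2*r)/2 + 2*log(r).
Then F(4) - F(1) = (-3*exp(8)/2 + log(16)) - (-3*exp(2)/2) = -3*exp(8)/2 + log(16) + 3*exp(2)/2.

-3*exp(8)/2 + log(16) + 3*exp(2)/2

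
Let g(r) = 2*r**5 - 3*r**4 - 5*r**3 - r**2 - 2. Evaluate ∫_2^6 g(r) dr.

138104/15

By the power rule, an antiderivative is F(r) = r**6/3 - 3*r**5/5 - 5*r**4/4 - r**3/3 - 2*r.
Then F(6) - F(2) = (45912/5) - (-368/15) = 138104/15.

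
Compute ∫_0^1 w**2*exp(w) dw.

-2 + E

Integrate by parts twice (u = w^2, dv = exp(w) dw).
An antiderivative is F(w) = (w**2 - 2*w + 2)*exp(w).
Then F(1) - F(0) = (E) - (2) = -2 + E.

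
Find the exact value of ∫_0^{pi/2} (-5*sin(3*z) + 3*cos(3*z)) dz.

-8/3

An antiderivative is F(z) = sin(3*z) + 5*cos(3*z)/3.
Then F(pi/2) - F(0) = (-1) - (5/3) = -8/3.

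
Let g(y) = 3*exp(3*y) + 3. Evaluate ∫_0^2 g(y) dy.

An antiderivative is F(y) = exp(3*y) + 3*y.
Then F(2) - F(0) = (6 + exp(6)) - (1) = 5 + exp(6).

5 + exp(6)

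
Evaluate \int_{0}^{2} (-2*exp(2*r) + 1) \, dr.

An antiderivative is F(r) = -exp(2*r) + r.
Then F(2) - F(0) = (2 - exp(4)) - (-1) = 3 - exp(4).

3 - exp(4)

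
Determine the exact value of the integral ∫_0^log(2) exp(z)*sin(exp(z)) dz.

Let u = exp(z), so du = exp(z) dz. When z = 0, u = 1; when z = log(2), u = 2.
The integral becomes ∫ sin(u) du from 1 to 2, with antiderivative -cos(u).
Back in z: F(z) = -cos(exp(z)).
Then F(log(2)) - F(0) = (-cos(2)) - (-cos(1)) = -cos(2) + cos(1).

-cos(2) + cos(1)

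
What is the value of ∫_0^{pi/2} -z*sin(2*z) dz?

Integrate by parts once (u = z, dv = -sin(2*z) dz).
An antiderivative is F(z) = z*cos(2*z)/2 - sin(2*z)/4.
Then F(pi/2) - F(0) = (-pi/4) - (0) = -pi/4.

-pi/4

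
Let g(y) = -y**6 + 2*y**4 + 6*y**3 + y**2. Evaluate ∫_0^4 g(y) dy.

By the power rule, an antiderivative is F(y) = -y**7/7 + 2*y**5/5 + 3*y**4/2 + y**3/3.
Then F(4) - F(0) = (-160192/105) - (0) = -160192/105.

-160192/105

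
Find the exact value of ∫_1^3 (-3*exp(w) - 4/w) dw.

-3*exp(3) - log(81) + 3*exp(1)

An antiderivative is F(w) = -3*exp(w) - 4*log(w).
Then F(3) - F(1) = (-3*exp(3) - log(81)) - (-3*exp(1)) = -3*exp(3) - log(81) + 3*exp(1).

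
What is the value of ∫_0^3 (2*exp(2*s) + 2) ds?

An antiderivative is F(s) = exp(2*s) + 2*s.
Then F(3) - F(0) = (6 + exp(6)) - (1) = 5 + exp(6).

5 + exp(6)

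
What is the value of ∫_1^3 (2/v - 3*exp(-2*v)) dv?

An antiderivative is F(v) = 2*log(v) + 3*exp(-2*v)/2.
Then F(3) - F(1) = (3*exp(-6)/2 + 2*log(3)) - (3*exp(-2)/2) = -3*exp(-2)/2 + 3*exp(-6)/2 + 2*log(3).

-3*exp(-2)/2 + 3*exp(-6)/2 + 2*log(3)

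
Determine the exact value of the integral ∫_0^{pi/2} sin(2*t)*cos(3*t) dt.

-2/5

Use the identity sin(2*t)cos(3*t) = [sin(5*t) + sin(-t)]/2.
An antiderivative is F(t) = cos(t)/2 - cos(5*t)/10.
Then F(pi/2) - F(0) = (0) - (2/5) = -2/5.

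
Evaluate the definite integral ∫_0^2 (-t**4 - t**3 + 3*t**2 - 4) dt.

-52/5

By the power rule, an antiderivative is F(t) = -t**5/5 - t**4/4 + t**3 - 4*t.
Then F(2) - F(0) = (-52/5) - (0) = -52/5.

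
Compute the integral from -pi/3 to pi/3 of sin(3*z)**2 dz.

pi/3

Use the identity sin^2(3*z) = (1 - cos(6*z))/2.
An antiderivative is F(z) = z/2 - sin(6*z)/12.
Then F(pi/3) - F(-pi/3) = (pi/6) - (-pi/6) = pi/3.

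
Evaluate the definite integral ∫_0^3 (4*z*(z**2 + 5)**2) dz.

1746

Let u = z**2 + 5, so du = 2*z dz. When z = 0, u = 5; when z = 3, u = 14.
The integral becomes 2·∫ u**2 du from 5 to 14, with antiderivative 2*u**3/3.
Back in z: F(z) = 2*(z**2 + 5)**3/3.
Then F(3) - F(0) = (5488/3) - (250/3) = 1746.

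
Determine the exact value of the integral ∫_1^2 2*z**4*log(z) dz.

-62/25 + 64*log(2)/5

Integrate by parts once (u = ln z, dv = 2*z**4 dz).
An antiderivative is F(z) = 2*z**5*(5*log(z) - 1)/25.
Then F(2) - F(1) = (-64/25 + 64*log(2)/5) - (-2/25) = -62/25 + 64*log(2)/5.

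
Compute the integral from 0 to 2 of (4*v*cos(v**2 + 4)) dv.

Let u = v**2 + 4, so du = 2*v dv. When v = 0, u = 4; when v = 2, u = 8.
The integral becomes 2·∫ cos(u) du from 4 to 8, with antiderivative 2*sin(u).
Back in v: F(v) = 2*sin(v**2 + 4).
Then F(2) - F(0) = (2*sin(8)) - (2*sin(4)) = -2*sin(4) + 2*sin(8).

-2*sin(4) + 2*sin(8)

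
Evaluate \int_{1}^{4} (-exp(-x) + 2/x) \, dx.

An antiderivative is F(x) = 2*log(x) + exp(-x).
Then F(4) - F(1) = (exp(-4) + 4*log(2)) - (exp(-1)) = -exp(-1) + exp(-4) + 4*log(2).

-exp(-1) + exp(-4) + 4*log(2)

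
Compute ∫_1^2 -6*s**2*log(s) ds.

14/3 - 16*log(2)

Integrate by parts once (u = ln s, dv = -6*s**2 ds).
An antiderivative is F(s) = -2*s**3*(3*log(s) - 1)/3.
Then F(2) - F(1) = (16/3 - 16*log(2)) - (2/3) = 14/3 - 16*log(2).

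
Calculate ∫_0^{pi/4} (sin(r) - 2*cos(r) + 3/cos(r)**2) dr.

4 - 3*sqrt(2)/2

An antiderivative is F(r) = -2*sin(r) - cos(r) + 3*tan(r).
Then F(pi/4) - F(0) = (3 - 3*sqrt(2)/2) - (-1) = 4 - 3*sqrt(2)/2.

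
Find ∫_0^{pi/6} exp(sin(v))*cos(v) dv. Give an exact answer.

Let u = sin(v), so du = cos(v) dv. When v = 0, u = 0; when v = pi/6, u = 1/2.
The integral becomes ∫ exp(u) du from 0 to 1/2, with antiderivative exp(u).
Back in v: F(v) = exp(sin(v)).
Then F(pi/6) - F(0) = (exp(1/2)) - (1) = -1 + exp(1/2).

-1 + exp(1/2)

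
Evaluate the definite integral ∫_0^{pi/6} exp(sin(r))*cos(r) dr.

-1 + exp(1/2)

Let u = sin(r), so du = cos(r) dr. When r = 0, u = 0; when r = pi/6, u = 1/2.
The integral becomes ∫ exp(u) du from 0 to 1/2, with antiderivative exp(u).
Back in r: F(r) = exp(sin(r)).
Then F(pi/6) - F(0) = (exp(1/2)) - (1) = -1 + exp(1/2).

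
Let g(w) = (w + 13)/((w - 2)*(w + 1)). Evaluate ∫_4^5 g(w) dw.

Factor the denominator: w**2 - w - 2 = (w + 1)(w - 2).
Partial fractions: (w + 13)/((w - 2)*(w + 1)) = -4/(w + 1) + 5/(w - 2).
An antiderivative is F(w) = 5*log(w - 2) - 4*log(w + 1).
Then F(5) - F(4) = (log(3/16)) - (-4*log(5) + 5*log(2)) = -9*log(2) + log(3) + 4*log(5).

-9*log(2) + log(3) + 4*log(5)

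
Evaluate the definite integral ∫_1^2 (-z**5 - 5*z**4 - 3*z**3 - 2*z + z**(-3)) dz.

-443/8

By the power rule, an antiderivative is F(z) = -z**6/6 - z**5 - 3*z**4/4 - z**2 - 1/(2*z**2).
Then F(2) - F(1) = (-1411/24) - (-41/12) = -443/8.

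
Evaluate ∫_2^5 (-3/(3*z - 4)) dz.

log(2/11)

An antiderivative is F(z) = -log(3*z - 4).
Then F(5) - F(2) = (-log(11)) - (-log(2)) = log(2/11).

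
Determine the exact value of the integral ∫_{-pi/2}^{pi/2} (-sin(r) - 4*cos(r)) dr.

An antiderivative is F(r) = -4*sin(r) + cos(r).
Then F(pi/2) - F(-pi/2) = (-4) - (4) = -8.

-8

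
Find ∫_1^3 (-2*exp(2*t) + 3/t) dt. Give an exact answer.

-exp(6) + log(27) + exp(2)

An antiderivative is F(t) = -exp(2*t) + 3*log(t).
Then F(3) - F(1) = (-exp(6) + log(27)) - (-exp(2)) = -exp(6) + log(27) + exp(2).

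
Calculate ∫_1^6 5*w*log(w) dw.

Integrate by parts once (u = ln w, dv = 5*w dw).
An antiderivative is F(w) = 5*w**2*(2*log(w) - 1)/4.
Then F(6) - F(1) = (-45 + 90*log(2) + 90*log(3)) - (-5/4) = -175/4 + 90*log(2) + 90*log(3).

-175/4 + 90*log(2) + 90*log(3)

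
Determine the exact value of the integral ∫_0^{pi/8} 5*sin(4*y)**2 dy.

Use the identity sin^2(4*y) = (1 - cos(8*y))/2.
An antiderivative is F(y) = 5*y/2 - 5*sin(8*y)/16.
Then F(pi/8) - F(0) = (5*pi/16) - (0) = 5*pi/16.

5*pi/16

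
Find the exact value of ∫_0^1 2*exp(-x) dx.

An antiderivative is F(x) = -2*exp(-x).
Then F(1) - F(0) = (-2*exp(-1)) - (-2) = 2 - 2*exp(-1).

2 - 2*exp(-1)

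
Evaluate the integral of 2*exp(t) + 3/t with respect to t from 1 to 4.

-2*exp(1) + 6*log(2) + 2*exp(4)

An antiderivative is F(t) = 2*exp(t) + 3*log(t).
Then F(4) - F(1) = (log(64) + 2*exp(4)) - (2*exp(1)) = -2*exp(1) + 6*log(2) + 2*exp(4).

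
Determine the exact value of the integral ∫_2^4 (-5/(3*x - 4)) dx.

-10*log(2)/3

An antiderivative is F(x) = -5*log(3*x - 4)/3.
Then F(4) - F(2) = (-log(32)) - (-5*log(2)/3) = -10*log(2)/3.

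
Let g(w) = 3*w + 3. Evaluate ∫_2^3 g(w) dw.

By the power rule, an antiderivative is F(w) = 3*w**2/2 + 3*w.
Then F(3) - F(2) = (45/2) - (12) = 21/2.

21/2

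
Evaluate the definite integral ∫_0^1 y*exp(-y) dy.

1 - 2*exp(-1)

Integrate by parts once (u = y, dv = exp(-y) dy).
An antiderivative is F(y) = (-y - 1)*exp(-y).
Then F(1) - F(0) = (-2*exp(-1)) - (-1) = 1 - 2*exp(-1).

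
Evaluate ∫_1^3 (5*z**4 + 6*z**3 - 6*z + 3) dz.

By the power rule, an antiderivative is F(z) = z**5 + 3*z**4/2 - 3*z**2 + 3*z.
Then F(3) - F(1) = (693/2) - (5/2) = 344.

344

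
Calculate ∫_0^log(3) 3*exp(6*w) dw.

Let u = exp(w), so du = exp(w) dw. When w = 0, u = 1; when w = log(3), u = 3.
The integral becomes 3·∫ u**5 du from 1 to 3, with antiderivative u**6/2.
Back in w: F(w) = exp(6*w)/2.
Then F(log(3)) - F(0) = (729/2) - (1/2) = 364.

364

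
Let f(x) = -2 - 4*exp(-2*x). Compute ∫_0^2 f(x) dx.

An antiderivative is F(x) = -2*x + 2*exp(-2*x).
Then F(2) - F(0) = (-4 + 2*exp(-4)) - (2) = -6 + 2*exp(-4).

-6 + 2*exp(-4)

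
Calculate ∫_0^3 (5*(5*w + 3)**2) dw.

Let u = 5*w + 3, so du = 5 dw. When w = 0, u = 3; when w = 3, u = 18.
The integral becomes ∫ u**2 du from 3 to 18, with antiderivative u**3/3.
Back in w: F(w) = (5*w + 3)**3/3.
Then F(3) - F(0) = (1944) - (9) = 1935.

1935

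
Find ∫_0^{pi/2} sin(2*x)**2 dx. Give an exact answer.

Use the identity sin^2(2*x) = (1 - cos(4*x))/2.
An antiderivative is F(x) = x/2 - sin(4*x)/8.
Then F(pi/2) - F(0) = (pi/4) - (0) = pi/4.

pi/4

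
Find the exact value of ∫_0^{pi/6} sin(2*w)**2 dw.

Use the identity sin^2(2*w) = (1 - cos(4*w))/2.
An antiderivative is F(w) = w/2 - sin(4*w)/8.
Then F(pi/6) - F(0) = (-sqrt(3)/16 + pi/12) - (0) = -sqrt(3)/16 + pi/12.

-sqrt(3)/16 + pi/12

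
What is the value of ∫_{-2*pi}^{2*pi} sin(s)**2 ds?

2*pi

Use the identity sin^2(s) = (1 - cos(2*s))/2.
An antiderivative is F(s) = s/2 - sin(2*s)/4.
Then F(2*pi) - F(-2*pi) = (pi) - (-pi) = 2*pi.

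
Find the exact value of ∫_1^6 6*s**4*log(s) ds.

-1866 + 46656*log(6)/5

Integrate by parts once (u = ln s, dv = 6*s**4 ds).
An antiderivative is F(s) = 6*s**5*(5*log(s) - 1)/25.
Then F(6) - F(1) = (-46656/25 + 46656*log(6)/5) - (-6/25) = -1866 + 46656*log(6)/5.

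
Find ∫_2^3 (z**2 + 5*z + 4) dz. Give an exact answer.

By the power rule, an antiderivative is F(z) = z**3/3 + 5*z**2/2 + 4*z.
Then F(3) - F(2) = (87/2) - (62/3) = 137/6.

137/6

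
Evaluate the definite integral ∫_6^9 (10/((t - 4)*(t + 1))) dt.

Factor the denominator: t**2 - 3*t - 4 = (t + 1)(t - 4).
Partial fractions: 10/((t - 4)*(t + 1)) = -2/(t + 1) + 2/(t - 4).
An antiderivative is F(t) = 2*log(t - 4) - 2*log(t + 1).
Then F(9) - F(6) = (-log(4)) - (log(4/49)) = log(49/16).

log(49/16)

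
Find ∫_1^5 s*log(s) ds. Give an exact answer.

Integrate by parts once (u = ln s, dv = s ds).
An antiderivative is F(s) = s**2*(2*log(s) - 1)/4.
Then F(5) - F(1) = (-25/4 + 25*log(5)/2) - (-1/4) = -6 + 25*log(5)/2.

-6 + 25*log(5)/2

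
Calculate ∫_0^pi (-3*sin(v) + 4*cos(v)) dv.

-6

An antiderivative is F(v) = 4*sin(v) + 3*cos(v).
Then F(pi) - F(0) = (-3) - (3) = -6.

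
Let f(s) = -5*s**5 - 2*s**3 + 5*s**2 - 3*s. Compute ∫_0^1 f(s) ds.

By the power rule, an antiderivative is F(s) = -5*s**6/6 - s**4/2 + 5*s**3/3 - 3*s**2/2.
Then F(1) - F(0) = (-7/6) - (0) = -7/6.

-7/6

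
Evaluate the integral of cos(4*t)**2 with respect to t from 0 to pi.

Use the identity cos^2(4*t) = (1 + cos(8*t))/2.
An antiderivative is F(t) = t/2 + sin(8*t)/16.
Then F(pi) - F(0) = (pi/2) - (0) = pi/2.

pi/2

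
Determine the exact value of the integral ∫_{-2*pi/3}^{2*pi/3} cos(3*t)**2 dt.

Use the identity cos^2(3*t) = (1 + cos(6*t))/2.
An antiderivative is F(t) = t/2 + sin(6*t)/12.
Then F(2*pi/3) - F(-2*pi/3) = (pi/3) - (-pi/3) = 2*pi/3.

2*pi/3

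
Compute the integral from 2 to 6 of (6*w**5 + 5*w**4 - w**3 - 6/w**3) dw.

By the power rule, an antiderivative is F(w) = w**6 + w**5 - w**4/4 + 3/w**2.
Then F(6) - F(2) = (649297/12) - (371/4) = 162046/3.

162046/3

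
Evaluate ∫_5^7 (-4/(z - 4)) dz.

-log(81)

An antiderivative is F(z) = -4*log(z - 4).
Then F(7) - F(5) = (-log(81)) - (0) = -log(81).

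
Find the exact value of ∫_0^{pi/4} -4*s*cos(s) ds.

-2*sqrt(2) - sqrt(2)*pi/2 + 4

Integrate by parts once (u = s, dv = -4*cos(s) ds).
An antiderivative is F(s) = -4*s*sin(s) - 4*cos(s).
Then F(pi/4) - F(0) = (sqrt(2)*(-4 - pi)/2) - (-4) = -2*sqrt(2) - sqrt(2)*pi/2 + 4.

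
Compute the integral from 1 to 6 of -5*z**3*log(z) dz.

Integrate by parts once (u = ln z, dv = -5*z**3 dz).
An antiderivative is F(z) = -5*z**4*(4*log(z) - 1)/16.
Then F(6) - F(1) = (-1620*log(3) - 1620*log(2) + 405) - (5/16) = -1620*log(3) - 1620*log(2) + 6475/16.

-1620*log(3) - 1620*log(2) + 6475/16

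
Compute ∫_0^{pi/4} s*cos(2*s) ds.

Integrate by parts once (u = s, dv = cos(2*s) ds).
An antiderivative is F(s) = s*sin(2*s)/2 + cos(2*s)/4.
Then F(pi/4) - F(0) = (pi/8) - (1/4) = -1/4 + pi/8.

-1/4 + pi/8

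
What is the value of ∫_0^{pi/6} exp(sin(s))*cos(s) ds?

Let u = sin(s), so du = cos(s) ds. When s = 0, u = 0; when s = pi/6, u = 1/2.
The integral becomes ∫ exp(u) du from 0 to 1/2, with antiderivative exp(u).
Back in s: F(s) = exp(sin(s)).
Then F(pi/6) - F(0) = (exp(1/2)) - (1) = -1 + exp(1/2).

-1 + exp(1/2)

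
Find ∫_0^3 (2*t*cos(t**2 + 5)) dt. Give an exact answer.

Let u = t**2 + 5, so du = 2*t dt. When t = 0, u = 5; when t = 3, u = 14.
The integral becomes ∫ cos(u) du from 5 to 14, with antiderivative sin(u).
Back in t: F(t) = sin(t**2 + 5).
Then F(3) - F(0) = (sin(14)) - (sin(5)) = -sin(5) + sin(14).

-sin(5) + sin(14)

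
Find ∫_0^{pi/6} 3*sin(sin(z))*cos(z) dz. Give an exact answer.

Let u = sin(z), so du = cos(z) dz. When z = 0, u = 0; when z = pi/6, u = 1/2.
The integral becomes 3·∫ sin(u) du from 0 to 1/2, with antiderivative -3*cos(u).
Back in z: F(z) = -3*cos(sin(z)).
Then F(pi/6) - F(0) = (-3*cos(1/2)) - (-3) = 3 - 3*cos(1/2).

3 - 3*cos(1/2)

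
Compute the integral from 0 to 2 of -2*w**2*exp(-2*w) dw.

(13 - exp(4))*exp(-4)/2

Integrate by parts twice (u = w^2, dv = -2*exp(-2*w) dw).
An antiderivative is F(w) = (2*w**2 + 2*w + 1)*exp(-2*w)/2.
Then F(2) - F(0) = (13*exp(-4)/2) - (1/2) = (13 - exp(4))*exp(-4)/2.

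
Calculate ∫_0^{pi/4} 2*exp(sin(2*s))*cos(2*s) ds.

Let u = sin(2*s), so du = 2*cos(2*s) ds. When s = 0, u = 0; when s = pi/4, u = 1.
The integral becomes ∫ exp(u) du from 0 to 1, with antiderivative exp(u).
Back in s: F(s) = exp(sin(2*s)).
Then F(pi/4) - F(0) = (E) - (1) = -1 + E.

-1 + E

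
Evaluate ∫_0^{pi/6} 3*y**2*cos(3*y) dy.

-2/9 + pi**2/36

Integrate by parts twice (u = y^2, dv = 3*cos(3*y) dy).
An antiderivative is F(y) = y**2*sin(3*y) + 2*y*cos(3*y)/3 - 2*sin(3*y)/9.
Then F(pi/6) - F(0) = (-2/9 + pi**2/36) - (0) = -2/9 + pi**2/36.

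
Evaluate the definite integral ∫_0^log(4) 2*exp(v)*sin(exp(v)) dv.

Let u = exp(v), so du = exp(v) dv. When v = 0, u = 1; when v = log(4), u = 4.
The integral becomes 2·∫ sin(u) du from 1 to 4, with antiderivative -2*cos(u).
Back in v: F(v) = -2*cos(exp(v)).
Then F(log(4)) - F(0) = (-2*cos(4)) - (-2*cos(1)) = 2*cos(1) - 2*cos(4).

2*cos(1) - 2*cos(4)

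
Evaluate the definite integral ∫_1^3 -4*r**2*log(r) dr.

104/9 - 36*log(3)

Integrate by parts once (u = ln r, dv = -4*r**2 dr).
An antiderivative is F(r) = -4*r**3*(3*log(r) - 1)/9.
Then F(3) - F(1) = (12 - 36*log(3)) - (4/9) = 104/9 - 36*log(3).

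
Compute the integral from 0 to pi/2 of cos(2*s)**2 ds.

pi/4

Use the identity cos^2(2*s) = (1 + cos(4*s))/2.
An antiderivative is F(s) = s/2 + sin(4*s)/8.
Then F(pi/2) - F(0) = (pi/4) - (0) = pi/4.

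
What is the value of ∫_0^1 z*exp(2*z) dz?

1/4 + exp(2)/4

Integrate by parts once (u = z, dv = exp(2*z) dz).
An antiderivative is F(z) = (2*z - 1)*exp(2*z)/4.
Then F(1) - F(0) = (exp(2)/4) - (-1/4) = 1/4 + exp(2)/4.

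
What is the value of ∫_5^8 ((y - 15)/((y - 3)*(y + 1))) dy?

Factor the denominator: y**2 - 2*y - 3 = (y + 1)(y - 3).
Partial fractions: (y - 15)/((y - 3)*(y + 1)) = 4/(y + 1) - 3/(y - 3).
An antiderivative is F(y) = -3*log(y - 3) + 4*log(y + 1).
Then F(8) - F(5) = (-3*log(5) + 8*log(3)) - (log(2) + 4*log(3)) = -3*log(5) - log(2) + 4*log(3).

-3*log(5) - log(2) + 4*log(3)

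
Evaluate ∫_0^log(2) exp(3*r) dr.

Let u = exp(r), so du = exp(r) dr. When r = 0, u = 1; when r = log(2), u = 2.
The integral becomes ∫ u**2 du from 1 to 2, with antiderivative u**3/3.
Back in r: F(r) = exp(3*r)/3.
Then F(log(2)) - F(0) = (8/3) - (1/3) = 7/3.

7/3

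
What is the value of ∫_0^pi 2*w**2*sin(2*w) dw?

Integrate by parts twice (u = w^2, dv = 2*sin(2*w) dw).
An antiderivative is F(w) = -w**2*cos(2*w) + w*sin(2*w) + cos(2*w)/2.
Then F(pi) - F(0) = (1/2 - pi**2) - (1/2) = -pi**2.

-pi**2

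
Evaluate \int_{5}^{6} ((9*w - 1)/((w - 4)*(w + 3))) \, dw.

-7*log(2) + 8*log(3)

Factor the denominator: w**2 - w - 12 = (w + 3)(w - 4).
Partial fractions: (9*w - 1)/((w - 4)*(w + 3)) = 4/(w + 3) + 5/(w - 4).
An antiderivative is F(w) = 5*log(w - 4) + 4*log(w + 3).
Then F(6) - F(5) = (5*log(2) + 8*log(3)) - (12*log(2)) = -7*log(2) + 8*log(3).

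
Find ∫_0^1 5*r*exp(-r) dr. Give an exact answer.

Integrate by parts once (u = r, dv = 5*exp(-r) dr).
An antiderivative is F(r) = (-5*r - 5)*exp(-r).
Then F(1) - F(0) = (-10*exp(-1)) - (-5) = 5 - 10*exp(-1).

5 - 10*exp(-1)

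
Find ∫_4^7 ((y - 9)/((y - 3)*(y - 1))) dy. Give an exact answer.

-log(4)

Factor the denominator: y**2 - 4*y + 3 = (y - 1)(y - 3).
Partial fractions: (y - 9)/((y - 3)*(y - 1)) = 4/(y - 1) - 3/(y - 3).
An antiderivative is F(y) = -3*log(y - 3) + 4*log(y - 1).
Then F(7) - F(4) = (log(81/4)) - (log(81)) = -log(4).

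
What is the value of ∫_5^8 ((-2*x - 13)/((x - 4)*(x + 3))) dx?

-9*log(2) + log(11)

Factor the denominator: x**2 - x - 12 = (x + 3)(x - 4).
Partial fractions: (-2*x - 13)/((x - 4)*(x + 3)) = 1/(x + 3) - 3/(x - 4).
An antiderivative is F(x) = -3*log(x - 4) + log(x + 3).
Then F(8) - F(5) = (log(11/64)) - (log(8)) = -9*log(2) + log(11).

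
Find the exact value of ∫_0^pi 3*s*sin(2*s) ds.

Integrate by parts once (u = s, dv = 3*sin(2*s) ds).
An antiderivative is F(s) = -3*s*cos(2*s)/2 + 3*sin(2*s)/4.
Then F(pi) - F(0) = (-3*pi/2) - (0) = -3*pi/2.

-3*pi/2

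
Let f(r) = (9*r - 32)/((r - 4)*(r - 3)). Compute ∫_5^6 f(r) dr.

-log(2) + 5*log(3)

Factor the denominator: r**2 - 7*r + 12 = (r - 3)(r - 4).
Partial fractions: (9*r - 32)/((r - 4)*(r - 3)) = 5/(r - 3) + 4/(r - 4).
An antiderivative is F(r) = 4*log(r - 4) + 5*log(r - 3).
Then F(6) - F(5) = (4*log(2) + 5*log(3)) - (log(32)) = -log(2) + 5*log(3).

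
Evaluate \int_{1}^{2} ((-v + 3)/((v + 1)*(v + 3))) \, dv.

Factor the denominator: v**2 + 4*v + 3 = (v + 3)(v + 1).
Partial fractions: (-v + 3)/((v + 1)*(v + 3)) = -3/(v + 3) + 2/(v + 1).
An antiderivative is F(v) = 2*log(v + 1) - 3*log(v + 3).
Then F(2) - F(1) = (-3*log(5) + 2*log(3)) - (-log(16)) = -3*log(5) + 2*log(3) + 4*log(2).

-3*log(5) + 2*log(3) + 4*log(2)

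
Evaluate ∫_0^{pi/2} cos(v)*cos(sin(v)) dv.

Let u = sin(v), so du = cos(v) dv. When v = 0, u = 0; when v = pi/2, u = 1.
The integral becomes ∫ cos(u) du from 0 to 1, with antiderivative sin(u).
Back in v: F(v) = sin(sin(v)).
Then F(pi/2) - F(0) = (sin(1)) - (0) = sin(1).

sin(1)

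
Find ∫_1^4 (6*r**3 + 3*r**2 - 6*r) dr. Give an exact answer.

By the power rule, an antiderivative is F(r) = 3*r**4/2 + r**3 - 3*r**2.
Then F(4) - F(1) = (400) - (-1/2) = 801/2.

801/2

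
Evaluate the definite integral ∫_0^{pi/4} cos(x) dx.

An antiderivative is F(x) = sin(x).
Then F(pi/4) - F(0) = (sqrt(2)/2) - (0) = sqrt(2)/2.

sqrt(2)/2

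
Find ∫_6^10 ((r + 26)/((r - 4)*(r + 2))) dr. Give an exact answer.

Factor the denominator: r**2 - 2*r - 8 = (r + 2)(r - 4).
Partial fractions: (r + 26)/((r - 4)*(r + 2)) = -4/(r + 2) + 5/(r - 4).
An antiderivative is F(r) = 5*log(r - 4) - 4*log(r + 2).
Then F(10) - F(6) = (log(3/8)) - (-7*log(2)) = log(48).

log(48)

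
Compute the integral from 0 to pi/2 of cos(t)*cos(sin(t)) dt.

sin(1)

Let u = sin(t), so du = cos(t) dt. When t = 0, u = 0; when t = pi/2, u = 1.
The integral becomes ∫ cos(u) du from 0 to 1, with antiderivative sin(u).
Back in t: F(t) = sin(sin(t)).
Then F(pi/2) - F(0) = (sin(1)) - (0) = sin(1).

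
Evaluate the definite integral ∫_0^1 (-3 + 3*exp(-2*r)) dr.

-3/2 - 3*exp(-2)/2

An antiderivative is F(r) = -3*r - 3*exp(-2*r)/2.
Then F(1) - F(0) = (-3 - 3*exp(-2)/2) - (-3/2) = -3/2 - 3*exp(-2)/2.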